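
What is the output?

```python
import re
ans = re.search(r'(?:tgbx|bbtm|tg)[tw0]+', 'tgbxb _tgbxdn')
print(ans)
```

Here no position works, so the call returns None.

None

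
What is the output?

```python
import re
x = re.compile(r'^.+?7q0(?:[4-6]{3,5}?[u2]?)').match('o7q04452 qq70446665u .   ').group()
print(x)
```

o7q04452

With `match`, the pattern is implicitly anchored at the beginning.
The match spans [0:8] → 'o7q04452'.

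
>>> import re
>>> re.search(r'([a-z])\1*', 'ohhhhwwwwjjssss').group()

'o'

The backreference `\1` re-matches whatever the first group consumed, character for character.
`search` walks the string left to right and returns the first match it finds.
The match spans [0:1] → 'o'.
Captured: group 1 = 'o'.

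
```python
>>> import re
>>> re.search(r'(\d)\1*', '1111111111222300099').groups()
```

After group 1 captures some text, `\1` only succeeds where that same text appears again.
`re.search` scans for the first position where the pattern succeeds.
The match spans [0:10] → '1111111111'.
Captured: group 1 = '1'.

('1',)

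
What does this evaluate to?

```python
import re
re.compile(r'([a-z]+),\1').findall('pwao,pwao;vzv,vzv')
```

['pwao', 'vzv']

After group 1 captures some text, `\1` only succeeds where that same text appears again.
Because there's exactly one group, `findall` drops the full match and keeps group 1 from each hit.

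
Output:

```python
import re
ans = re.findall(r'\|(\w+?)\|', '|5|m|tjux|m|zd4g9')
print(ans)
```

Walking the string: at [0:3] match '|5|', group 1 = '5'; at [4:10] match '|tjux|', group 1 = 'tjux'.
`findall` collects group 1 from each match (2 total).

['5', 'tjux']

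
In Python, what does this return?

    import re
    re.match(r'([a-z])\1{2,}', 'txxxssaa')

None

`\1` has to match the exact text group 1 already captured.
`re.match` only tries the pattern at the start of the string.
Here position 0 doesn't satisfy it, so the call returns None.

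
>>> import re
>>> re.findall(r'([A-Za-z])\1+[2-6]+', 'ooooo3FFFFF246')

`\1` is not a pattern — it's the concrete string captured by group 1, re-applied verbatim.
One capturing group, so `findall` returns just the captured substring from each match — 2 in all.

['o', 'F']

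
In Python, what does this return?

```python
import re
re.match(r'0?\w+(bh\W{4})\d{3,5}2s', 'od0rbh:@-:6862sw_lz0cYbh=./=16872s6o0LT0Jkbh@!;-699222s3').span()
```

(0, 15)

Pattern: optionally a literal '0', then one or more of a word character; then the literal 'bh', then exactly 4 of a non-word character (captured); then 3 to 5 of a digit, then the literal '2s'.
With `match`, the pattern is implicitly anchored at the beginning.
The match spans [0:15] → 'od0rbh:@-:6862s'.
Captured: group 1 = 'bh:@-:'.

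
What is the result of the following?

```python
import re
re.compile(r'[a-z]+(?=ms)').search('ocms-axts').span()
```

(0, 2)

The lookaround is zero-width — it requires the adjacent text to match without consuming it, so the asserted text isn't part of the match.
The match spans [0:2] → 'oc'.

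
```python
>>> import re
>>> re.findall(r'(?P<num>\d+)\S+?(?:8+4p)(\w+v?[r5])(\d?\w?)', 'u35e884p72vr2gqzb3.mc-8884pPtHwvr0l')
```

3 groups means each result is a tuple of 3 captured strings — 2 here.

[('35', '72vr', '2g'), ('3', 'PtHwvr', '0l')]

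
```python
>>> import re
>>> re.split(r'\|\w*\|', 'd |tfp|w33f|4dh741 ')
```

['d ', 'w33f|4dh741 ']

Matches to split on: at [2:7] → '|tfp|'.
Each match becomes a cut point; 2 segments remain.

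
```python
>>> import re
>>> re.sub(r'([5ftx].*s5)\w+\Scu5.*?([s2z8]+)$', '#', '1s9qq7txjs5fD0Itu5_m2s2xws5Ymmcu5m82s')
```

'1s9qq7#'

Pattern: one of [5ftx], then zero or more of any character, then the literal 's5' (captured); then one or more of a word character, then a non-whitespace character; then the literal 'cu5', then zero or more of any character (lazy); then one or more of one of [s2z8] (captured); then anchored at the end.
Matches: at [6:37] → 'txjs5fD0Itu5_m2s2xws5Ymmcu5m82s'.
`sub` substitutes '#' at each match site.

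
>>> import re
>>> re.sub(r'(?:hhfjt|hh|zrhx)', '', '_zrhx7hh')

Matches: at [1:5] → 'zrhx'; at [6:8] → 'hh'.
Every occurrence is swapped for ''.

'_7'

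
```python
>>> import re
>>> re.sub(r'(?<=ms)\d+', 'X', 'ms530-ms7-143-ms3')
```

The positive lookaround only admits positions where the adjacent text matches; those characters stay outside the span.
Matches: at [2:5] → '530'; at [8:9] → '7'; at [16:17] → '3'.
`sub` substitutes 'X' at each match site.

'msX-msX-143-msX'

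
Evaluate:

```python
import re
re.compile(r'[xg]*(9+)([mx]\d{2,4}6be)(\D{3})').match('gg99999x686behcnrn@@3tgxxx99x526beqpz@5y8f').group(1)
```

'99999'

The match spans [0:16] → 'gg99999x686behcn'.
Captured: group 1 = '99999', group 2 = 'x686be', group 3 = 'hcn'.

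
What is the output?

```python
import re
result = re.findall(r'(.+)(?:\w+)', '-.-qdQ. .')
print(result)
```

The pattern matches one or more of any character (captured); then one or more of a word character (non-capturing group).
Because there's exactly one group, `findall` drops the full match and keeps group 1 from the one hit.

['-.-qd']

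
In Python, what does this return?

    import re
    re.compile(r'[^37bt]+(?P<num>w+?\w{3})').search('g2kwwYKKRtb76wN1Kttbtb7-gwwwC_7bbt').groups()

('wYKK',)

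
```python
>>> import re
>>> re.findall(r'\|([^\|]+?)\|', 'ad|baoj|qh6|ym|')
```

With a single group, `findall` returns only what that group captured — 2 items.

['baoj', 'ym']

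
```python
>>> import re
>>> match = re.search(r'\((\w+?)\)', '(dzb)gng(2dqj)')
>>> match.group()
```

'(dzb)'

`re.search` scans for the first position where the pattern succeeds.
The match spans [0:5] → '(dzb)'.
Captured: group 1 = 'dzb'.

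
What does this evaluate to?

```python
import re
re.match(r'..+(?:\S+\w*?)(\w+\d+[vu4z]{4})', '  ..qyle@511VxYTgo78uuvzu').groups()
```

The pattern matches any character, then one or more of any character; then one or more of a non-whitespace character, then zero or more of a word character (lazy) (non-capturing group); then one or more of a word character, then one or more of a digit, then exactly 4 of one of [vu4z] (captured).
`match` is anchored at position 0; if the pattern doesn't fit there, it returns None.
The match spans [0:24] → '  ..qyle@511VxYTgo78uuvz'.
Captured: group 1 = '78uuvz'.

('78uuvz',)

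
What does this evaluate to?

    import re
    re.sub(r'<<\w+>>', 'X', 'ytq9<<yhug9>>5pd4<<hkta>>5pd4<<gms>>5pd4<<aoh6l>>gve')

'ytq9X5pd4X5pd4X5pd4Xgve'

Every occurrence is swapped for 'X'.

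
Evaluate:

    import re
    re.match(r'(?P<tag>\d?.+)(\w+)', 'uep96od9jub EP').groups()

('uep96od9jub E', 'P')

This matches optionally a digit, then one or more of any character (captured as 'tag'); then one or more of a word character (captured).
`re.match` won't scan ahead — the pattern has to work from the very first character.
The match spans [0:14] → 'uep96od9jub EP'.
Captured: group 1 = 'uep96od9jub E', group 2 = 'P'.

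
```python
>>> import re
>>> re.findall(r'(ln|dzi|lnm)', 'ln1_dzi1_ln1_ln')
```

['ln', 'dzi', 'ln', 'ln']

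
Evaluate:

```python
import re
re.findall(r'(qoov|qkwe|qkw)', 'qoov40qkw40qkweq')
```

['qoov', 'qkw', 'qkwe']

The regex engine tests alternatives in the order written; an earlier branch that matches wins even if a later one would match more.
Scanning left to right: at [0:4] match 'qoov', group 1 = 'qoov'; at [6:9] match 'qkw', group 1 = 'qkw'; at [11:15] match 'qkwe', group 1 = 'qkwe'.
Because there's exactly one group, `findall` drops the full match and keeps group 1 from each hit.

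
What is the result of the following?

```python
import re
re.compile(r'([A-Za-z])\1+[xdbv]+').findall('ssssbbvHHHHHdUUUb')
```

['s', 'H', 'U']

After group 1 captures some text, `\1` only succeeds where that same text appears again.
Matches: at [0:7] match 'ssssbbv', group 1 = 's'; at [7:13] match 'HHHHHd', group 1 = 'H'; at [13:17] match 'UUUb', group 1 = 'U'.
`findall` collects group 1 from each match (3 total).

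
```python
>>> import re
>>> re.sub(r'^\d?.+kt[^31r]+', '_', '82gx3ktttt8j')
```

This matches anchored at the start of the string; then optionally a digit, then one or more of any character; then the literal 'kt', then one or more of any character except [31r].
Each match is replaced by '_'.

'_'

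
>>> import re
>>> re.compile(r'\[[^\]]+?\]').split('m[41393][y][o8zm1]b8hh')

Matches to split on: at [1:8] → '[41393]'; at [8:11] → '[y]'; at [11:18] → '[o8zm1]'.
Splitting on the pattern gives 4 pieces.

['m', '', '', 'b8hh']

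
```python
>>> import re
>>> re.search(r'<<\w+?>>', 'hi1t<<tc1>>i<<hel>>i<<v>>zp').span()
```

(4, 11)

`re.search` tries every starting position until one works.
The match spans [4:11] → '<<tc1>>'.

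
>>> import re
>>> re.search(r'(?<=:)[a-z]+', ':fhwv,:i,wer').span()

(1, 5)

Lookahead/lookbehind check context without consuming it, so the matched span excludes the asserted characters.
Unlike `match`, `search` isn't anchored — it looks for the pattern anywhere in the string.
The match spans [1:5] → 'fhwv'.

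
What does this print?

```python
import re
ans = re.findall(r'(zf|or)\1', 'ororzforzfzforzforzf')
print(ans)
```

`\1` is not a pattern — it's the concrete string captured by group 1, re-applied verbatim.
With a single group, `findall` returns only what that group captured — 2 items.

['or', 'zf']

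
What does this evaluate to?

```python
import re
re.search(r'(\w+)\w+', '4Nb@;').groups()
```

('4N',)

Pattern: one or more of a word character (captured); then one or more of a word character.
Unlike `match`, `search` isn't anchored — it looks for the pattern anywhere in the string.
The match spans [0:3] → '4Nb'.
Captured: group 1 = '4N'.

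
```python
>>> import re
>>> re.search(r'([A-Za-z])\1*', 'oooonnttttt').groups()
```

The backreference `\1` re-matches whatever the first group consumed, character for character.
`re.search` tries every starting position until one works.
The match spans [0:4] → 'oooo'.
Captured: group 1 = 'o'.

('o',)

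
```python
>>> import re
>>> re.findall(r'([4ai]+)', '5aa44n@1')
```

['aa44']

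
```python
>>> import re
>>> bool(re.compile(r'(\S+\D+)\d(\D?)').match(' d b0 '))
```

`re.match` won't scan ahead — the pattern has to work from the very first character.
Here the string doesn't start with a match, so the call returns None, and `bool(None)` is False.

False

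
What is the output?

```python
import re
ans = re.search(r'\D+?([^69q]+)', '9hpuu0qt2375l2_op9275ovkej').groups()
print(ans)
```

This matches one or more of a non-digit (lazy); then one or more of any character except [69q] (captured).
Because the quantifier is non-greedy, it stops expanding at the earliest point where the rest of the pattern can succeed.
`re.search` scans for the first position where the pattern succeeds.
The match spans [1:6] → 'hpuu0'.
Captured: group 1 = 'puu0'.

('puu0',)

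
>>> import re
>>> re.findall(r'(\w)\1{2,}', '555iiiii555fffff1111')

`\1` has to match the exact text group 1 already captured.
One capturing group, so `findall` returns just the captured substring from each match — 5 in all.

['5', 'i', '5', 'f', '1']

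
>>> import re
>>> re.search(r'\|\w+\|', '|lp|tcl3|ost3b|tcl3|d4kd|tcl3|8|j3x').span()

(0, 4)

The match spans [0:4] → '|lp|'.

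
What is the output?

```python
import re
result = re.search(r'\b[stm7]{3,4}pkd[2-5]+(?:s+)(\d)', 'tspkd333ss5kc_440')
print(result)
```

None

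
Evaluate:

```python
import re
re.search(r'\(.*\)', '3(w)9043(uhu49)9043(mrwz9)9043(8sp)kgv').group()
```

`re.search` tries every starting position until one works.
The match spans [1:35] → '(w)9043(uhu49)9043(mrwz9)9043(8sp)'.

'(w)9043(uhu49)9043(mrwz9)9043(8sp)'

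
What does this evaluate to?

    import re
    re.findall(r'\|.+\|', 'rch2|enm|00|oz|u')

['|enm|00|oz|']

Scanning left to right: at [4:15] → '|enm|00|oz|'.
Since nothing is captured, `findall` lists the 1 matched substring directly.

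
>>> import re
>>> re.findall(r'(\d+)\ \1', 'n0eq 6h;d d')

[]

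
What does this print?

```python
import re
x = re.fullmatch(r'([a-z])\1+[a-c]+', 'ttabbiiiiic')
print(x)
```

None

`re.fullmatch` is like wrapping the pattern in `^…$` (in single-line mode).
Here there's no way to consume every character, so the call returns None.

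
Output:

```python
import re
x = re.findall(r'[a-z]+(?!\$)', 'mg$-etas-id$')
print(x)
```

Because the assertion is negative and zero-width, positions next to the forbidden text are skipped.
`findall` yields the raw match text (3 of them) because the pattern has no groups.

['m', 'etas', 'i']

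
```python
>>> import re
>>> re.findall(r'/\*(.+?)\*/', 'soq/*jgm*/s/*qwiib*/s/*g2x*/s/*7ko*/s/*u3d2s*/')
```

['jgm', 'qwiib', 'g2x', '7ko', 'u3d2s']

One capturing group, so `findall` returns just the captured substring from each match — 5 in all.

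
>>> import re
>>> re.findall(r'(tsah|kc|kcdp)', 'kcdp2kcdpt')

`|` is ordered: at each position the engine commits to the first alternative that works.
Scanning left to right: at [0:2] match 'kc', group 1 = 'kc'; at [5:7] match 'kc', group 1 = 'kc'.
One capturing group, so `findall` returns just the captured substring from each match — 2 in all.

['kc', 'kc']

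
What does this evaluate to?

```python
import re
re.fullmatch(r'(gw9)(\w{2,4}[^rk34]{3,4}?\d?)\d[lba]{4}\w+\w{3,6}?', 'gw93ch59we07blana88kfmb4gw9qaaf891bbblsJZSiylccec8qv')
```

None

The pattern matches the literal 'gw', then the literal '9' (captured); then 2 to 4 of a word character, then 3 to 4 of any character except [rk34] (lazy), then optionally a digit (captured); then a digit; then exactly 4 of one of [lba], then one or more of a word character, then 3 to 6 of a word character (lazy).
For `fullmatch`, every character of the input must be accounted for by the pattern.
Here the pattern can't cover the whole string, so the call returns None.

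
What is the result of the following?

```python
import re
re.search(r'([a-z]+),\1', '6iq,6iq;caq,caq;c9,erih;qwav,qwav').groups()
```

('caq',)

The backreference `\1` re-matches whatever the first group consumed, character for character.
`re.search` tries every starting position until one works.
The match spans [8:15] → 'caq,caq'.
Captured: group 1 = 'caq'.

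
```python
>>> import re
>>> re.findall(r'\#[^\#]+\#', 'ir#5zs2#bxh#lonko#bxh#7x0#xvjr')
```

['#5zs2#', '#lonko#', '#7x0#']

Since nothing is captured, `findall` lists the 3 matched substrings directly.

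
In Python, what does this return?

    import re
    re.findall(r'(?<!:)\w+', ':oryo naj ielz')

The negative lookahead/lookbehind blocks any match where the forbidden context is present.
Walking the string: at [2:5] → 'ryo'; at [6:9] → 'naj'; at [10:14] → 'ielz'.
No capturing groups, so `findall` returns the 3 full match strings.

['ryo', 'naj', 'ielz']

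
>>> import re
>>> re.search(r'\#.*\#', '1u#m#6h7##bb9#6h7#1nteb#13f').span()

(2, 24)

`re.search` tries every starting position until one works.
The match spans [2:24] → '#m#6h7##bb9#6h7#1nteb#'.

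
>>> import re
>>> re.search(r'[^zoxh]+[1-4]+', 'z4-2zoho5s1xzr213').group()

'4-2'

The match spans [1:4] → '4-2'.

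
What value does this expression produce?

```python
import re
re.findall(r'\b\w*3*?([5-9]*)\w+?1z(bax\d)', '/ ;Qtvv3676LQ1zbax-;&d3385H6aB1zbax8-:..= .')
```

[('', 'bax8')]

This matches a word boundary (`\b`, zero-width); then zero or more of a word character, then zero or more of the literal '3' (lazy); then zero or more of a character in [5-9] (captured); then one or more of a word character (lazy), then the literal '1z'; then the literal 'bax', then a digit (captured).
Matches: at [21:36] match 'd3385H6aB1zbax8', groups = ('', 'bax8').
2 groups means the one result is a tuple of 2 captured strings — 1 here.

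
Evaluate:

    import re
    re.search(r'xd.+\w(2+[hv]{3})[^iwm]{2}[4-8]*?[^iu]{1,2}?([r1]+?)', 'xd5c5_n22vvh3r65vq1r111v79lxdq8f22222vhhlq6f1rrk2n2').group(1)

Pattern: the literal 'xd', then one or more of any character, then a word character; then one or more of a literal '2', then exactly 3 of one of [hv] (captured); then exactly 2 of any character except [iwm], then zero or more of a character in [4-8] (lazy), then 1 to 2 of any character except [iu] (lazy); then one or more of one of [r1] (lazy) (captured).
`re.search` tries every starting position until one works.
The match spans [0:45] → 'xd5c5_n22vvh3r65vq1r111v79lxdq8f22222vhhlq6f1'.
Captured: group 1 = '2vhh', group 2 = '1'.

'2vhh'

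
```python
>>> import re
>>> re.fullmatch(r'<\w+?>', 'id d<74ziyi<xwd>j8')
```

None

`re.fullmatch` is like wrapping the pattern in `^…$` (in single-line mode).
Here there's no way to consume every character, so the call returns None.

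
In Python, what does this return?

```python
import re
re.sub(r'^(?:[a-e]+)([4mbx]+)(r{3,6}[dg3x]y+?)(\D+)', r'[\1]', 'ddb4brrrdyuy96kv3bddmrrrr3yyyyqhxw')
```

Pattern: anchored at the start of the string; then one or more of a character in [a-e] (non-capturing group); then one or more of one of [4mbx] (captured); then 3 to 6 of a literal 'r', then one of [dg3x], then one or more of the literal 'y' (lazy) (captured); then one or more of a non-digit (captured).
The replacement refers to a captured group, so each match is rewritten using its own captured text.

'[4b]96kv3bddmrrrr3yyyyqhxw'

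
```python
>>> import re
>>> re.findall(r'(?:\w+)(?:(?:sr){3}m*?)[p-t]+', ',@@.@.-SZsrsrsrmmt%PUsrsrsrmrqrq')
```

No capturing groups, so `findall` returns the 2 full match strings.

['SZsrsrsrmmt', 'PUsrsrsrmrqrq']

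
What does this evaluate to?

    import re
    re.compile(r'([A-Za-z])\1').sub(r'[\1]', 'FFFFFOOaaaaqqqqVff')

'[F][F]F[O][a][a][q][q]V[f]'

`\1` is not a pattern — it's the concrete string captured by group 1, re-applied verbatim.
`\1` in the replacement pulls in group 1's text for each match.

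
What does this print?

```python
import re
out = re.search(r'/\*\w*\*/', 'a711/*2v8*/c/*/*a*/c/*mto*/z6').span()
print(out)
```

(4, 11)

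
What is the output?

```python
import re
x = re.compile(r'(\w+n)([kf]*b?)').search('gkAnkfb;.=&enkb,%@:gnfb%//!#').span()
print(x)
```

(0, 7)

This matches one or more of a word character, then the literal 'n' (captured); then zero or more of one of [kf], then optionally a literal 'b' (captured).
`re.search` tries every starting position until one works.
The match spans [0:7] → 'gkAnkfb'.
Captured: group 1 = 'gkAn', group 2 = 'kfb'.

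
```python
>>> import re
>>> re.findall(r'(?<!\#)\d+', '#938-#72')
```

['38', '2']

The negative lookahead/lookbehind blocks any match where the forbidden context is present.
Scanning left to right: at [2:4] → '38'; at [7:8] → '2'.
With no groups in the pattern, `findall` gives back each whole match — 2 here.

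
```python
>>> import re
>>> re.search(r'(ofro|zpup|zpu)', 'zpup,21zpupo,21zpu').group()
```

Branches in `(...|...)` are attempted left-to-right; the first branch that allows the whole pattern to succeed is taken.
Unlike `match`, `search` isn't anchored — it looks for the pattern anywhere in the string.
The match spans [0:4] → 'zpup'.
Captured: group 1 = 'zpup'.

'zpup'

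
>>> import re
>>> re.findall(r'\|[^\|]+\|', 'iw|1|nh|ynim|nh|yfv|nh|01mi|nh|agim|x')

['|1|', '|ynim|', '|yfv|', '|01mi|', '|agim|']

Since nothing is captured, `findall` lists the 5 matched substrings directly.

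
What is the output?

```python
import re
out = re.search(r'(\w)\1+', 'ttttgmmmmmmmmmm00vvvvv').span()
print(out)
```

The backreference `\1` re-matches whatever the first group consumed, character for character.
`search` walks the string left to right and returns the first match it finds.
The match spans [0:4] → 'tttt'.
Captured: group 1 = 't'.

(0, 4)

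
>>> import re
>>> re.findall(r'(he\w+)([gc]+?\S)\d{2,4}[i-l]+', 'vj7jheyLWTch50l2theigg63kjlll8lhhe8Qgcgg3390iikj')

[('heyLWTch50l2theigg63kjlll8lhhe8Qgcg', 'g3')]

`findall` packs the 2 group values into a tuple for every match.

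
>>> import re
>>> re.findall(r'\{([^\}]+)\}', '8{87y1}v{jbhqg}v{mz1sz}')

['87y1', 'jbhqg', 'mz1sz']

Because there's exactly one group, `findall` drops the full match and keeps group 1 from each hit.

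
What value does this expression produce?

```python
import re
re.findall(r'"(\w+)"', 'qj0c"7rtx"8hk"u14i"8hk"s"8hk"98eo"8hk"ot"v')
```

Matches: at [4:10] match '"7rtx"', group 1 = '7rtx'; at [13:19] match '"u14i"', group 1 = 'u14i'; at [22:25] match '"s"', group 1 = 's'; at [28:34] match '"98eo"', group 1 = '98eo'; at [37:41] match '"ot"', group 1 = 'ot'.
One capturing group, so `findall` returns just the captured substring from each match — 5 in all.

['7rtx', 'u14i', 's', '98eo', 'ot']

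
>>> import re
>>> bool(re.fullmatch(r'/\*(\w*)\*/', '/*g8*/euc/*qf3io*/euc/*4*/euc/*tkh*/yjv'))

False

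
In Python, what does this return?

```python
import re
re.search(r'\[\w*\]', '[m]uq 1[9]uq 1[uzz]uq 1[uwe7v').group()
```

`search` walks the string left to right and returns the first match it finds.
The match spans [0:3] → '[m]'.

'[m]'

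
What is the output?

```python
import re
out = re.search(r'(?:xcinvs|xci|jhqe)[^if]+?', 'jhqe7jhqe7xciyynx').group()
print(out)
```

jhqe7

The match spans [0:5] → 'jhqe7'.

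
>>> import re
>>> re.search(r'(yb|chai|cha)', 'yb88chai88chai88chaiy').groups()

Unlike `match`, `search` isn't anchored — it looks for the pattern anywhere in the string.
The match spans [0:2] → 'yb'.
Captured: group 1 = 'yb'.

('yb',)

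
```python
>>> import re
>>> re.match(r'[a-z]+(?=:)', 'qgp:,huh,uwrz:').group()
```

'qgp'

Lookahead/lookbehind check context without consuming it, so the matched span excludes the asserted characters.
With `match`, the pattern is implicitly anchored at the beginning.
The match spans [0:3] → 'qgp'.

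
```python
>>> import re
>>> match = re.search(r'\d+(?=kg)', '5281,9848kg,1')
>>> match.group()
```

The lookaround is zero-width — it requires the adjacent text to match without consuming it, so the asserted text isn't part of the match.
The match spans [5:9] → '9848'.

'9848'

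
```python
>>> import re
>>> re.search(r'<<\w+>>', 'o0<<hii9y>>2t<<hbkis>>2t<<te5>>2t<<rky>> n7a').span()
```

`search` walks the string left to right and returns the first match it finds.
The match spans [2:11] → '<<hii9y>>'.

(2, 11)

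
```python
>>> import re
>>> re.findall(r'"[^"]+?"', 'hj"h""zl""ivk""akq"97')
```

['"h"', '"zl"', '"ivk"', '"akq"']

With no groups in the pattern, `findall` gives back each whole match — 4 here.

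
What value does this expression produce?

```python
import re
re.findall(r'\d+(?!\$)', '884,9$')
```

The negative lookaround is zero-width — it rules out positions where the adjacent text would match, without consuming anything.
Walking the string: at [0:3] → '884'.
Since nothing is captured, `findall` lists the 1 matched substring directly.

['884']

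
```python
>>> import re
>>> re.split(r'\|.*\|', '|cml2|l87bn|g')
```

['', 'g']

Each match becomes a cut point; 2 segments remain.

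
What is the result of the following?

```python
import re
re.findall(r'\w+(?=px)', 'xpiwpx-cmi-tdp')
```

['xpiw']

Lookahead/lookbehind check context without consuming it, so the matched span excludes the asserted characters.
Walking the string: at [0:4] → 'xpiw'.
`findall` yields the raw match text (1 of them) because the pattern has no groups.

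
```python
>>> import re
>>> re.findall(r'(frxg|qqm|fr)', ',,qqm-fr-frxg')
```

['qqm', 'fr', 'frxg']

Alternation tries branches left to right and keeps the first one that lets the overall match succeed at that position.
With a single group, `findall` returns only what that group captured — 3 items.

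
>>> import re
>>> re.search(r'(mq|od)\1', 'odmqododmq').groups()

('od',)

A backreference is literal: `\1` must see the identical characters the first group matched.
`re.search` scans for the first position where the pattern succeeds.
The match spans [4:8] → 'odod'.
Captured: group 1 = 'od'.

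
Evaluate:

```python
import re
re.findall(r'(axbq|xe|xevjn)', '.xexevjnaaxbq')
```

`|` is ordered: at each position the engine commits to the first alternative that works.
Matches: at [1:3] match 'xe', group 1 = 'xe'; at [3:5] match 'xe', group 1 = 'xe'; at [9:13] match 'axbq', group 1 = 'axbq'.
Because there's exactly one group, `findall` drops the full match and keeps group 1 from each hit.

['xe', 'xe', 'axbq']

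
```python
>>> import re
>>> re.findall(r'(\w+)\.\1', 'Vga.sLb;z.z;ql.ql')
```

['z', 'ql']

The backreference `\1` re-matches whatever the first group consumed, character for character.
`findall` collects group 1 from each match (2 total).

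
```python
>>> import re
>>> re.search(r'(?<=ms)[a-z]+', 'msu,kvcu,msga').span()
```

(2, 3)

The positive lookaround only admits positions where the adjacent text matches; those characters stay outside the span.
Unlike `match`, `search` isn't anchored — it looks for the pattern anywhere in the string.
The match spans [2:3] → 'u'.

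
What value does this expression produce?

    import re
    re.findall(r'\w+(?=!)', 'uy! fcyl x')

Lookahead/lookbehind check context without consuming it, so the matched span excludes the asserted characters.
Walking the string: at [0:2] → 'uy'.
With no groups in the pattern, `findall` gives back each whole match — 1 here.

['uy']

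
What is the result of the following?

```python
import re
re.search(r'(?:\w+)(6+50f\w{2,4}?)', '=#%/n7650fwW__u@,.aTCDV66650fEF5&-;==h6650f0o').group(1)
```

This matches one or more of a word character (non-capturing group); then one or more of the literal '6', then the literal '50f', then 2 to 4 of a word character (lazy) (captured).
Because the quantifier is non-greedy, it stops expanding at the earliest point where the rest of the pattern can succeed.
`re.search` tries every starting position until one works.
The match spans [4:12] → 'n7650fwW'.
Captured: group 1 = '650fwW'.

'650fwW'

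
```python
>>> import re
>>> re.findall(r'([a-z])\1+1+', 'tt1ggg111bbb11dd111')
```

['t', 'g', 'b', 'd']

`\1` is not a pattern — it's the concrete string captured by group 1, re-applied verbatim.
Matches: at [0:3] match 'tt1', group 1 = 't'; at [3:9] match 'ggg111', group 1 = 'g'; at [9:14] match 'bbb11', group 1 = 'b'; at [14:19] match 'dd111', group 1 = 'd'.
One capturing group, so `findall` returns just the captured substring from each match — 4 in all.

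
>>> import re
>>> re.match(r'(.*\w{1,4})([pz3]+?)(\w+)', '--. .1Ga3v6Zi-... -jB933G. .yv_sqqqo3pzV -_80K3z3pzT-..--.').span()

(0, 52)

`re.match` only tries the pattern at the start of the string.
The match spans [0:52] → '--. .1Ga3v6Zi-... -jB933G. .yv_sqqqo3pzV -_80K3z3pzT'.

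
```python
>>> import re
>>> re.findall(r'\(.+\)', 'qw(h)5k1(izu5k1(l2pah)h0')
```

['(h)5k1(izu5k1(l2pah)']

Scanning left to right: at [2:22] → '(h)5k1(izu5k1(l2pah)'.
`findall` yields the raw match text (1 of them) because the pattern has no groups.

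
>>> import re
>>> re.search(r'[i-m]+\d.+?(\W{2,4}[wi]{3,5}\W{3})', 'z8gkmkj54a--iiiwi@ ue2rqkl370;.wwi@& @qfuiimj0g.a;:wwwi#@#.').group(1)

';.wwi@& '

The match spans [3:37] → 'kmkj54a--iiiwi@ ue2rqkl370;.wwi@& '.
Captured: group 1 = ';.wwi@& '.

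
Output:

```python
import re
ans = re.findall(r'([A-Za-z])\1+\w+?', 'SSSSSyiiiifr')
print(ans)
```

`\1` is not a pattern — it's the concrete string captured by group 1, re-applied verbatim.
Matches: at [0:6] match 'SSSSSy', group 1 = 'S'; at [6:11] match 'iiiif', group 1 = 'i'.
`findall` collects group 1 from each match (2 total).

['S', 'i']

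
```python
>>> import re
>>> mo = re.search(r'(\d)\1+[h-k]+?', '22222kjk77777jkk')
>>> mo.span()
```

A backreference is literal: `\1` must see the identical characters the first group matched.
`search` walks the string left to right and returns the first match it finds.
The match spans [0:6] → '22222k'.
Captured: group 1 = '2'.

(0, 6)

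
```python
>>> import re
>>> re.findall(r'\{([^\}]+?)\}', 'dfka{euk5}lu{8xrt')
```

['euk5']

Walking the string: at [4:10] match '{euk5}', group 1 = 'euk5'.
`findall` collects group 1 from the one match (1 total).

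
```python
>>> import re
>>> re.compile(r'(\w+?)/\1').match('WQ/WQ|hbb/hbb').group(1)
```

'WQ'

`\1` is not a pattern — it's the concrete string captured by group 1, re-applied verbatim.
`re.match` only tries the pattern at the start of the string.
The match spans [0:5] → 'WQ/WQ'.
Captured: group 1 = 'WQ'.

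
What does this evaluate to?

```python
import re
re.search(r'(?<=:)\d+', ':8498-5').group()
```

'8498'

The lookaround is zero-width — it requires the adjacent text to match without consuming it, so the asserted text isn't part of the match.
The match spans [1:5] → '8498'.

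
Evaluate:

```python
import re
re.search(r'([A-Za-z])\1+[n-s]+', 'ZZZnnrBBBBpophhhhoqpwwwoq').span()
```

A backreference is literal: `\1` must see the identical characters the first group matched.
`search` walks the string left to right and returns the first match it finds.
The match spans [0:6] → 'ZZZnnr'.
Captured: group 1 = 'Z'.

(0, 6)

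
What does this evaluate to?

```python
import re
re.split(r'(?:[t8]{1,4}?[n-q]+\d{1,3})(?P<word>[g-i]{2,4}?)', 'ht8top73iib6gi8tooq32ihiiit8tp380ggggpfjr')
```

['h', 'ii', 'b6gi', 'ih', 'iii', 'gg', 'ggpfjr']

Lazy quantifiers expand one character at a time until the remainder of the pattern can match.
The group in the pattern means `split` returns the separators' captures alongside the pieces.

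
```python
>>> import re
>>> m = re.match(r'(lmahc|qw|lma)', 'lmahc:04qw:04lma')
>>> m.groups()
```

('lmahc',)

The match spans [0:5] → 'lmahc'.
Captured: group 1 = 'lmahc'.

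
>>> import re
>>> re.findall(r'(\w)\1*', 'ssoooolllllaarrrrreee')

`\1` has to match the exact text group 1 already captured.
With a single group, `findall` returns only what that group captured — 6 items.

['s', 'o', 'l', 'a', 'r', 'e']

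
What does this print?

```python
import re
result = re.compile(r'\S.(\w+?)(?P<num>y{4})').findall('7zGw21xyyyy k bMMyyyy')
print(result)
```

[('Gw21x', 'yyyy'), ('bMM', 'yyyy')]

The pattern matches a non-whitespace character, then any character; then one or more of a word character (lazy) (captured); then exactly 4 of a literal 'y' (captured as 'num').
`findall` packs the 2 group values into a tuple for every match.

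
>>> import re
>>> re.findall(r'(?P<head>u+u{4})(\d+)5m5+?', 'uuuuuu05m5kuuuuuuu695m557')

[('uuuuuu', '0'), ('uuuuuuu', '69')]

Pattern: one or more of a literal 'u', then exactly 4 of a literal 'u' (captured as 'head'); then one or more of a digit (captured); then the literal '5m', then one or more of the literal '5' (lazy).
Walking the string: at [0:10] match 'uuuuuu05m5', groups = ('uuuuuu', '0'); at [11:23] match 'uuuuuuu695m5', groups = ('uuuuuuu', '69').
With 2 capturing groups, `findall` returns a 2-tuple per match.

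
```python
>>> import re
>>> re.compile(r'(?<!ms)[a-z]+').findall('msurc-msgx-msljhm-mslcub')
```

['msurc', 'msgx', 'msljhm', 'mslcub']

`(?!…)`/`(?<!…)` only lets a position through if the neighbouring text does NOT match; no characters are consumed.
Scanning left to right: at [0:5] → 'msurc'; at [6:10] → 'msgx'; at [11:17] → 'msljhm'; at [18:24] → 'mslcub'.
Since nothing is captured, `findall` lists the 4 matched substrings directly.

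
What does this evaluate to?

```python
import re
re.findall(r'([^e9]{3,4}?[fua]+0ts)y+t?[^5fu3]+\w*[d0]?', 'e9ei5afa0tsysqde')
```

Pattern: 3 to 4 of any character except [e9] (lazy), then one or more of one of [fua], then the literal '0ts' (captured); then one or more of a literal 'y', then optionally the literal 't', then one or more of any character except [5fu3]; then zero or more of a word character, then optionally one of [d0].
Walking the string: at [3:16] match 'i5afa0tsysqde', group 1 = 'i5afa0ts'.
With a single group, `findall` returns only what that group captured — 1 item.

['i5afa0ts']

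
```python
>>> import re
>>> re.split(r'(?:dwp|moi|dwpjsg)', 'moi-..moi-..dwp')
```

Each match becomes a cut point; 4 segments remain.

['', '-..', '-..', '']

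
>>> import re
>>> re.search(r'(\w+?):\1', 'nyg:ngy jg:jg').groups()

The match spans [8:13] → 'jg:jg'.
Captured: group 1 = 'jg'.

('jg',)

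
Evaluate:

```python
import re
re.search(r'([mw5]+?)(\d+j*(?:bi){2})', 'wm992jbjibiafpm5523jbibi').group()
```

The pattern matches one or more of one of [mw5] (lazy) (captured); then one or more of a digit, then zero or more of a literal 'j', then the literal 'bi' repeated 2 times (captured).
`re.search` scans for the first position where the pattern succeeds.
The match spans [14:24] → 'm5523jbibi'.
Captured: group 1 = 'm', group 2 = '5523jbibi'.

'm5523jbibi'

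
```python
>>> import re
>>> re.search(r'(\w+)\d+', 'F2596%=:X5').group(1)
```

'F259'

Pattern: one or more of a word character (captured); then one or more of a digit.
Unlike `match`, `search` isn't anchored — it looks for the pattern anywhere in the string.
The match spans [0:5] → 'F2596'.
Captured: group 1 = 'F259'.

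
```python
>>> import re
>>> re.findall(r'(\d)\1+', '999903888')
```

['9', '8']

After group 1 captures some text, `\1` only succeeds where that same text appears again.
Matches: at [0:4] match '9999', group 1 = '9'; at [6:9] match '888', group 1 = '8'.
Because there's exactly one group, `findall` drops the full match and keeps group 1 from each hit.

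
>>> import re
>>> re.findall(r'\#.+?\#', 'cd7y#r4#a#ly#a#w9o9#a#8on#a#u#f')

The `?` after the quantifier makes it lazy — it takes as little as possible before letting the rest of the pattern try.
Matches: at [4:8] → '#r4#'; at [9:13] → '#ly#'; at [14:20] → '#w9o9#'; at [21:26] → '#8on#'; at [27:30] → '#u#'.
With no groups in the pattern, `findall` gives back each whole match — 5 here.

['#r4#', '#ly#', '#w9o9#', '#8on#', '#u#']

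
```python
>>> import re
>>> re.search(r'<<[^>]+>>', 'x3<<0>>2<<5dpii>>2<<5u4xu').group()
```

'<<0>>'

The match spans [2:7] → '<<0>>'.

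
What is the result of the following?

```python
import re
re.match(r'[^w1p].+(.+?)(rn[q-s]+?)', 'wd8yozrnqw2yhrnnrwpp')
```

None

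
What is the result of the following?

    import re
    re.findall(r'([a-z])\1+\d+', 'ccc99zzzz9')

['c', 'z']

The backreference `\1` re-matches whatever the first group consumed, character for character.
One capturing group, so `findall` returns just the captured substring from each match — 2 in all.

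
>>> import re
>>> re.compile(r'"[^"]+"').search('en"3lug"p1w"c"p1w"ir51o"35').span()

(2, 8)

`re.search` tries every starting position until one works.
The match spans [2:8] → '"3lug"'.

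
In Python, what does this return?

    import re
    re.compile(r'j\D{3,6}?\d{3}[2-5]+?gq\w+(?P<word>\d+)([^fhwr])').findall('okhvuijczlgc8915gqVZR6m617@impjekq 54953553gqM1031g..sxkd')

`findall` packs the 2 group values into a tuple for every match.

[('7', '@'), ('1', 'g')]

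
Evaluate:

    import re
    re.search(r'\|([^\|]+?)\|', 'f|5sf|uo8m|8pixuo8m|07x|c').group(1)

'5sf'

`search` walks the string left to right and returns the first match it finds.
The match spans [1:6] → '|5sf|'.
Captured: group 1 = '5sf'.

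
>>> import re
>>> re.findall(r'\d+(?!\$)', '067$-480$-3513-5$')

['06', '48', '3513']

The negative lookaround is zero-width — it rules out positions where the adjacent text would match, without consuming anything.
Matches: at [0:2] → '06'; at [5:7] → '48'; at [10:14] → '3513'.
With no groups in the pattern, `findall` gives back each whole match — 3 here.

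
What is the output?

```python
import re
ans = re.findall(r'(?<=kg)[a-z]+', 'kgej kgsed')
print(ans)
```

['ej', 'sed']

The `(?=…)`/`(?<=…)` assertion just peeks at neighbouring text; it doesn't advance the match position.
With no groups in the pattern, `findall` gives back each whole match — 2 here.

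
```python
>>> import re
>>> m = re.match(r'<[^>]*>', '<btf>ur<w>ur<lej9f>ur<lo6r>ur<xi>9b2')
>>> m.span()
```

(0, 5)

`re.match` won't scan ahead — the pattern has to work from the very first character.
The match spans [0:5] → '<btf>'.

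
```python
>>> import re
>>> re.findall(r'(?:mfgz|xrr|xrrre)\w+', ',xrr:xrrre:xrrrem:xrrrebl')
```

['xrrre', 'xrrrem', 'xrrrebl']

Scanning left to right: at [5:10] → 'xrrre'; at [11:17] → 'xrrrem'; at [18:25] → 'xrrrebl'.
Since nothing is captured, `findall` lists the 3 matched substrings directly.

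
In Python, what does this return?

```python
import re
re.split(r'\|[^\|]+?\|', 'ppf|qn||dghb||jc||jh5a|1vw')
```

Splitting on the pattern gives 5 pieces.

['ppf', '', '', '', '1vw']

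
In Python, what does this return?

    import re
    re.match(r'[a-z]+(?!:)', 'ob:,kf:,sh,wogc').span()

(0, 1)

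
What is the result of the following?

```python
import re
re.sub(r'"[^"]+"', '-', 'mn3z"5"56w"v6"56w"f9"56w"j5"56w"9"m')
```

'mn3z-56w-56w-56w-56w-m'

Every occurrence is swapped for '-'.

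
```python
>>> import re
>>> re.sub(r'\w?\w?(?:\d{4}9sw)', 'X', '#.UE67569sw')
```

The pattern matches optionally a word character, then optionally a word character; then exactly 4 of a digit, then the literal '9sw' (non-capturing group).
Matches: at [2:11] → 'UE67569sw'.
`sub` substitutes 'X' at each match site.

'#.X'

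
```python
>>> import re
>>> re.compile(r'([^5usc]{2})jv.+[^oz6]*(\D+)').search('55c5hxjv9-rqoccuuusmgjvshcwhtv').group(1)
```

'hx'

The match spans [4:30] → 'hxjv9-rqoccuuusmgjvshcwhtv'.
Captured: group 1 = 'hx', group 2 = 'v'.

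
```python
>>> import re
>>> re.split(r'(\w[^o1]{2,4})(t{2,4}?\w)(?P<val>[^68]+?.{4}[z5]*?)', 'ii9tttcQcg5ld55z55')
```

['', 'ii9t', 'ttc', 'Qcg5l', 'd55z55']

The pattern matches a word character, then 2 to 4 of any character except [o1] (captured); then 2 to 4 of the literal 't' (lazy), then a word character (captured); then one or more of any character except [68] (lazy), then exactly 4 of any character, then zero or more of one of [z5] (lazy) (captured as 'val').
Matches to split on: at [0:12] → 'ii9tttcQcg5l'.
The group in the pattern means `split` returns the separators' captures alongside the pieces.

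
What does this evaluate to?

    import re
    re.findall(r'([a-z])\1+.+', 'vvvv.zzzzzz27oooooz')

`\1` has to match the exact text group 1 already captured.
One capturing group, so `findall` returns just the captured substring from the one match — 1 in all.

['v']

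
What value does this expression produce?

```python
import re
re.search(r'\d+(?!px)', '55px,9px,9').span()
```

(0, 1)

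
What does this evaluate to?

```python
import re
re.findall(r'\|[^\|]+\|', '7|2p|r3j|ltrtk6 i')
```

Since nothing is captured, `findall` lists the 1 matched substring directly.

['|2p|']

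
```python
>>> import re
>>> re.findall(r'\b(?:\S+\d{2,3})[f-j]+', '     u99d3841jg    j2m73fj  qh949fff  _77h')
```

`findall` yields the raw match text (4 of them) because the pattern has no groups.

['u99d3841jg', 'j2m73fj', 'qh949fff', '_77h']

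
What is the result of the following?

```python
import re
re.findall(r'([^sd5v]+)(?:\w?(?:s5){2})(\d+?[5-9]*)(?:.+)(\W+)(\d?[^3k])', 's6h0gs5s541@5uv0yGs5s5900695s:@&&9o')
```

This matches one or more of any character except [sd5v] (captured); then optionally a word character, then the literal 's5' repeated 2 times (non-capturing group); then one or more of a digit (lazy), then zero or more of a character in [5-9] (captured); then one or more of any character (non-capturing group); then one or more of a non-word character (captured); then optionally a digit, then any character except [3k] (captured).
A non-greedy quantifier consumes as few characters as it can — just enough that the remainder of the pattern still matches from where it stops; whatever follows it matches normally.
Scanning left to right: at [1:35] match '6h0gs5s541@5uv0yGs5s5900695s:@&&9o', groups = ('6h0g', '4', '&', '9o').
Multiple groups make `findall` return tuples — one 4-tuple for the one match.

[('6h0g', '4', '&', '9o')]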